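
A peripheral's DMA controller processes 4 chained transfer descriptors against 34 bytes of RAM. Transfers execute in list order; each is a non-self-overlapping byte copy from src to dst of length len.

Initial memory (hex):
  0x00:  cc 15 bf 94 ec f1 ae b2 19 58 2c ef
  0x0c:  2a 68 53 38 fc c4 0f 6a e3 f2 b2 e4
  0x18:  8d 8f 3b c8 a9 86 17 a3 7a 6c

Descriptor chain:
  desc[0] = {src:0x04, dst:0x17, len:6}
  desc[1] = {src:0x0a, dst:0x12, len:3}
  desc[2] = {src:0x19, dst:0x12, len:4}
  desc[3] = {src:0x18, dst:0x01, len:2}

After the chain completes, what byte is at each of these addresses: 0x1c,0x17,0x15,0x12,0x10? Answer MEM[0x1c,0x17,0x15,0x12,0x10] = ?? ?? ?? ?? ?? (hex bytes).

D0: mem[0x17..0x1c] <- [ec f1 ae b2 19 58]
D1: mem[0x12..0x14] <- [2c ef 2a]
D2: mem[0x12..0x15] <- [ae b2 19 58]
D3: mem[0x01..0x02] <- [f1 ae]
query mem[0x1c]=0x58, mem[0x17]=0xec, mem[0x15]=0x58, mem[0x12]=0xae, mem[0x10]=0xfc

MEM[0x1c,0x17,0x15,0x12,0x10] = 58 ec 58 ae fc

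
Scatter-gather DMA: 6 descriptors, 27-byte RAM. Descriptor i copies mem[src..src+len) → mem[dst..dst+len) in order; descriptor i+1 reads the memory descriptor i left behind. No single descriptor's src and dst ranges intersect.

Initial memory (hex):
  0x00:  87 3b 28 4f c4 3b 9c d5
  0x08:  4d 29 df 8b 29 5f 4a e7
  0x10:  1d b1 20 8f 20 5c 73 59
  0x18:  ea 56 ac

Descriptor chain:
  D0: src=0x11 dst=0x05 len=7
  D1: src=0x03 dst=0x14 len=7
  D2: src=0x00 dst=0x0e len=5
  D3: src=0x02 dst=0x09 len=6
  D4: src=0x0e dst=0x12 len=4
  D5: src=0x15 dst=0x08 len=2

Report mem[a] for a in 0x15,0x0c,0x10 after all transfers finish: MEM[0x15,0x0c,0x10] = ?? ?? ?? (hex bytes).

MEM[0x15,0x0c,0x10] = 4f b1 28

[0] 0x11->0x05 len=7 : b1 20 8f 20 5c 73 59
[1] 0x03->0x14 len=7 : 4f c4 b1 20 8f 20 5c
[2] 0x00->0x0e len=5 : 87 3b 28 4f c4
[3] 0x02->0x09 len=6 : 28 4f c4 b1 20 8f
[4] 0x0e->0x12 len=4 : 8f 3b 28 4f
[5] 0x15->0x08 len=2 : 4f b1
query mem[0x15]=0x4f, mem[0x0c]=0xb1, mem[0x10]=0x28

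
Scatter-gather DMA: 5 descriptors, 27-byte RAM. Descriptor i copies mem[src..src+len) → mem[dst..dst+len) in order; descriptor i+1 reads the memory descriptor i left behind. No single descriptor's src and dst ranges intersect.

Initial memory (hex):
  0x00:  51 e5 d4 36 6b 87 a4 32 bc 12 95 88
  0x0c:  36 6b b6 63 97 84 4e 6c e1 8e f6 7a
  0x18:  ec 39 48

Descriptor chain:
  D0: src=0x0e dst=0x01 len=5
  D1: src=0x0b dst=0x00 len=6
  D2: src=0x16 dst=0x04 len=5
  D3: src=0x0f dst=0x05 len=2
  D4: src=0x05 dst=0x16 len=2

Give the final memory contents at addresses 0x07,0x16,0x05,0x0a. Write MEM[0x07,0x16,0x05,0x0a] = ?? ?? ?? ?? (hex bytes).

#0 dst[0x01+5] := {0xb6,0x63,0x97,0x84,0x4e}
#1 dst[0x00+6] := {0x88,0x36,0x6b,0xb6,0x63,0x97}
#2 dst[0x04+5] := {0xf6,0x7a,0xec,0x39,0x48}
#3 dst[0x05+2] := {0x63,0x97}
#4 dst[0x16+2] := {0x63,0x97}
query mem[0x07]=0x39, mem[0x16]=0x63, mem[0x05]=0x63, mem[0x0a]=0x95

MEM[0x07,0x16,0x05,0x0a] = 39 63 63 95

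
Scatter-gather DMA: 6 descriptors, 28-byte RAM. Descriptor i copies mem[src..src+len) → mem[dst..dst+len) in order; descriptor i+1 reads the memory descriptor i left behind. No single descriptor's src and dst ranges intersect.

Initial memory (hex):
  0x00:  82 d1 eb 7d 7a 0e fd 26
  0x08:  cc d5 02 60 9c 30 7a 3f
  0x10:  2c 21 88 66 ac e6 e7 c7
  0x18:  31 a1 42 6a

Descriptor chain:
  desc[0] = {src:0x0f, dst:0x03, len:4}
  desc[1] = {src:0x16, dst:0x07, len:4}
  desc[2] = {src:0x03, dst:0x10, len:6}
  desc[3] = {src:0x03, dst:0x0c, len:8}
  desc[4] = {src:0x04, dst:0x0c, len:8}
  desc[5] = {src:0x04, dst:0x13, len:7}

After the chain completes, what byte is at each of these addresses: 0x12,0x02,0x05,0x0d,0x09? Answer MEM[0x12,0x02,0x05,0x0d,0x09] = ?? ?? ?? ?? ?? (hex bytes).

[0] 0x0f->0x03 len=4 : 3f 2c 21 88
[1] 0x16->0x07 len=4 : e7 c7 31 a1
[2] 0x03->0x10 len=6 : 3f 2c 21 88 e7 c7
[3] 0x03->0x0c len=8 : 3f 2c 21 88 e7 c7 31 a1
[4] 0x04->0x0c len=8 : 2c 21 88 e7 c7 31 a1 60
[5] 0x04->0x13 len=7 : 2c 21 88 e7 c7 31 a1
query mem[0x12]=0xa1, mem[0x02]=0xeb, mem[0x05]=0x21, mem[0x0d]=0x21, mem[0x09]=0x31

MEM[0x12,0x02,0x05,0x0d,0x09] = a1 eb 21 21 31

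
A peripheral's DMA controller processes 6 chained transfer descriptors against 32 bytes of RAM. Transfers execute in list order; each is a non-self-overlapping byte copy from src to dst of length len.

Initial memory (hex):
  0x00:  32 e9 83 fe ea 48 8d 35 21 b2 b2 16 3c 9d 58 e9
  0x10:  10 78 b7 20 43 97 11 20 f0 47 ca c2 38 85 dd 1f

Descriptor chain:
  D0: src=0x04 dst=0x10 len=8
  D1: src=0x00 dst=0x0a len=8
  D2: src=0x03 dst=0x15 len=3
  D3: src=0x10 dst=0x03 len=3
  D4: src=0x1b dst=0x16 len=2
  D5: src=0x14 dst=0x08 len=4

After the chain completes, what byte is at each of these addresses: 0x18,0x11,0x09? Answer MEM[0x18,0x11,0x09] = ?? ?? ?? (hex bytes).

MEM[0x18,0x11,0x09] = f0 35 fe

#0 dst[0x10+8] := {0xea,0x48,0x8d,0x35,0x21,0xb2,0xb2,0x16}
#1 dst[0x0a+8] := {0x32,0xe9,0x83,0xfe,0xea,0x48,0x8d,0x35}
#2 dst[0x15+3] := {0xfe,0xea,0x48}
#3 dst[0x03+3] := {0x8d,0x35,0x8d}
#4 dst[0x16+2] := {0xc2,0x38}
#5 dst[0x08+4] := {0x21,0xfe,0xc2,0x38}
query mem[0x18]=0xf0, mem[0x11]=0x35, mem[0x09]=0xfe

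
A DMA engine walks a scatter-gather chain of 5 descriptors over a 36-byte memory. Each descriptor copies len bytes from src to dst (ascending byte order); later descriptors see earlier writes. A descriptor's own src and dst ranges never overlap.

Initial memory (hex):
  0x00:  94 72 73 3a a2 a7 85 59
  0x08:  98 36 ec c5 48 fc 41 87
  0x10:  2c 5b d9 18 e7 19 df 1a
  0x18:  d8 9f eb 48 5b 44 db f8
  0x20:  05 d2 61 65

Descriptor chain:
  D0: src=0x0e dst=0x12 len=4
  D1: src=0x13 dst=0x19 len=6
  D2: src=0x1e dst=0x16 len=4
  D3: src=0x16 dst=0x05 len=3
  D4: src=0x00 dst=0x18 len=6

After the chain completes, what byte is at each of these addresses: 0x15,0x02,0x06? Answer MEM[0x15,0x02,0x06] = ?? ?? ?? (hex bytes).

MEM[0x15,0x02,0x06] = 5b 73 f8

#0 dst[0x12+4] := {0x41,0x87,0x2c,0x5b}
#1 dst[0x19+6] := {0x87,0x2c,0x5b,0xdf,0x1a,0xd8}
#2 dst[0x16+4] := {0xd8,0xf8,0x05,0xd2}
#3 dst[0x05+3] := {0xd8,0xf8,0x05}
#4 dst[0x18+6] := {0x94,0x72,0x73,0x3a,0xa2,0xd8}
query mem[0x15]=0x5b, mem[0x02]=0x73, mem[0x06]=0xf8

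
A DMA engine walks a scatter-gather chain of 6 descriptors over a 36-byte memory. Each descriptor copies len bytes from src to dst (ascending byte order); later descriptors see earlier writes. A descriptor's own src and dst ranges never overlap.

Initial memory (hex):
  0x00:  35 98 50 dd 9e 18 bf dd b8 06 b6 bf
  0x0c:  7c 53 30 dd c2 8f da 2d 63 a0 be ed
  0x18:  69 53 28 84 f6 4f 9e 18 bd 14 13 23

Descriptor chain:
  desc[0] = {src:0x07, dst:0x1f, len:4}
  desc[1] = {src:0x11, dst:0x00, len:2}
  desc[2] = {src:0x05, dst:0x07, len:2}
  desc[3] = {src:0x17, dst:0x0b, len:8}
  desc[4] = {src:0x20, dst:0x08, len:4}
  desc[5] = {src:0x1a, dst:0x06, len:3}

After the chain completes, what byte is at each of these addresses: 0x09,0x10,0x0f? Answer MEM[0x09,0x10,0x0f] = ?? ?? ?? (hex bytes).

D0: mem[0x1f..0x22] <- [dd b8 06 b6]
D1: mem[0x00..0x01] <- [8f da]
D2: mem[0x07..0x08] <- [18 bf]
D3: mem[0x0b..0x12] <- [ed 69 53 28 84 f6 4f 9e]
D4: mem[0x08..0x0b] <- [b8 06 b6 23]
D5: mem[0x06..0x08] <- [28 84 f6]
query mem[0x09]=0x06, mem[0x10]=0xf6, mem[0x0f]=0x84

MEM[0x09,0x10,0x0f] = 06 f6 84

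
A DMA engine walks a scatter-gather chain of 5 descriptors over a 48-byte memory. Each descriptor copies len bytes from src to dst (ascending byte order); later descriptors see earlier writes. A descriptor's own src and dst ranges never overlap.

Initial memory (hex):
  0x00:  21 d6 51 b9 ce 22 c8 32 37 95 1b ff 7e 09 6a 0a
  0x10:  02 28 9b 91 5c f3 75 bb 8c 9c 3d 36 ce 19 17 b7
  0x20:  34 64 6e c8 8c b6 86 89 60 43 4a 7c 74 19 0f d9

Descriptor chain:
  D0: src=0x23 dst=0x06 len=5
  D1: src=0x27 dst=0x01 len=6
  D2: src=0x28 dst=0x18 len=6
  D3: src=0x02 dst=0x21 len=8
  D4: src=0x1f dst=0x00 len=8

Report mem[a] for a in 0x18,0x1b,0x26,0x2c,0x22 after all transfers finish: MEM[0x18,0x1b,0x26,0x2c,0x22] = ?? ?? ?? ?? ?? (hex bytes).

MEM[0x18,0x1b,0x26,0x2c,0x22] = 60 7c 8c 74 43

#0 dst[0x06+5] := {0xc8,0x8c,0xb6,0x86,0x89}
#1 dst[0x01+6] := {0x89,0x60,0x43,0x4a,0x7c,0x74}
#2 dst[0x18+6] := {0x60,0x43,0x4a,0x7c,0x74,0x19}
#3 dst[0x21+8] := {0x60,0x43,0x4a,0x7c,0x74,0x8c,0xb6,0x86}
#4 dst[0x00+8] := {0xb7,0x34,0x60,0x43,0x4a,0x7c,0x74,0x8c}
query mem[0x18]=0x60, mem[0x1b]=0x7c, mem[0x26]=0x8c, mem[0x2c]=0x74, mem[0x22]=0x43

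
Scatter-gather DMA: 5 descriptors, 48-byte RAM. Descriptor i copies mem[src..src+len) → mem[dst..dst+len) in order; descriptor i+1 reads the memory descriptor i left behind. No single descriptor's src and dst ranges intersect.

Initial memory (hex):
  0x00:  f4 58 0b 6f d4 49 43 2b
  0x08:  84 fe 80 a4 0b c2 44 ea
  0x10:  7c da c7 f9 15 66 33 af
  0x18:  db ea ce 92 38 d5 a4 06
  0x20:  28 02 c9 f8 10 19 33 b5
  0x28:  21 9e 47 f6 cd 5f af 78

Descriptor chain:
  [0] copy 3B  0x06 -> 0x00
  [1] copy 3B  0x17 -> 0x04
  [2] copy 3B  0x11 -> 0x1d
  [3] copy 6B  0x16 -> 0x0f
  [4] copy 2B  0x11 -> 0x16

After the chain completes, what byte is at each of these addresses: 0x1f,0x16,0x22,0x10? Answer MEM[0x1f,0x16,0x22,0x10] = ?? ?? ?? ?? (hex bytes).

  after D0: wrote 3B at 0x00 = 432b84
  after D1: wrote 3B at 0x04 = afdbea
  after D2: wrote 3B at 0x1d = dac7f9
  after D3: wrote 6B at 0x0f = 33afdbeace92
  after D4: wrote 2B at 0x16 = dbea
query mem[0x1f]=0xf9, mem[0x16]=0xdb, mem[0x22]=0xc9, mem[0x10]=0xaf

MEM[0x1f,0x16,0x22,0x10] = f9 db c9 af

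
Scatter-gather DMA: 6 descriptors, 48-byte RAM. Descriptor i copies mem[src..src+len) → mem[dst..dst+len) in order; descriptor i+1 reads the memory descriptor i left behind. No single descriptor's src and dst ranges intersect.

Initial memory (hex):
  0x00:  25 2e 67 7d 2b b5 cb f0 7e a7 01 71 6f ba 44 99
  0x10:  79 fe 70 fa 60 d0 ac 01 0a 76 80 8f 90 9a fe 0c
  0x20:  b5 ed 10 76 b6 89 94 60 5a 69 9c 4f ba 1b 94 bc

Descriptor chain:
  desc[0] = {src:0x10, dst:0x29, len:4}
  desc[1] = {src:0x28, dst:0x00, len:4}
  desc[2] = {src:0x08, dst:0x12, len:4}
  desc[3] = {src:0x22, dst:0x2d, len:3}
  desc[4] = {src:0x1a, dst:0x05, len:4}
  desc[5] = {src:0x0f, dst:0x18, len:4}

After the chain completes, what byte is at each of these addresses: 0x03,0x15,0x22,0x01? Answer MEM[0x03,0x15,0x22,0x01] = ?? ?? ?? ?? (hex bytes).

[0] 0x10->0x29 len=4 : 79 fe 70 fa
[1] 0x28->0x00 len=4 : 5a 79 fe 70
[2] 0x08->0x12 len=4 : 7e a7 01 71
[3] 0x22->0x2d len=3 : 10 76 b6
[4] 0x1a->0x05 len=4 : 80 8f 90 9a
[5] 0x0f->0x18 len=4 : 99 79 fe 7e
query mem[0x03]=0x70, mem[0x15]=0x71, mem[0x22]=0x10, mem[0x01]=0x79

MEM[0x03,0x15,0x22,0x01] = 70 71 10 79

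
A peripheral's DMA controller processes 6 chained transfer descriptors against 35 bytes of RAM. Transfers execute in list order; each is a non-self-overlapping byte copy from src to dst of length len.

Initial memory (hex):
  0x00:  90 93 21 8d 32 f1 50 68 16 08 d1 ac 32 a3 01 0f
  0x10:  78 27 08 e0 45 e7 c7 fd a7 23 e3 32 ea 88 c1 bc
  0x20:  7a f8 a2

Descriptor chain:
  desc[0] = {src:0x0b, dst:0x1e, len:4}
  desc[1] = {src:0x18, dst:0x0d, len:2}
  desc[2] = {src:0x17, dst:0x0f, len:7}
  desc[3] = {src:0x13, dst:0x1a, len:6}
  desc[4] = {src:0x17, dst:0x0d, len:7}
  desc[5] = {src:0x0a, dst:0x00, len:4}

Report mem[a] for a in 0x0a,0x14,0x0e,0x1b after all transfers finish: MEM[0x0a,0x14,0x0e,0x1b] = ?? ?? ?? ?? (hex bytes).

MEM[0x0a,0x14,0x0e,0x1b] = d1 ea a7 ea

#0 dst[0x1e+4] := {0xac,0x32,0xa3,0x01}
#1 dst[0x0d+2] := {0xa7,0x23}
#2 dst[0x0f+7] := {0xfd,0xa7,0x23,0xe3,0x32,0xea,0x88}
#3 dst[0x1a+6] := {0x32,0xea,0x88,0xc7,0xfd,0xa7}
#4 dst[0x0d+7] := {0xfd,0xa7,0x23,0x32,0xea,0x88,0xc7}
#5 dst[0x00+4] := {0xd1,0xac,0x32,0xfd}
query mem[0x0a]=0xd1, mem[0x14]=0xea, mem[0x0e]=0xa7, mem[0x1b]=0xea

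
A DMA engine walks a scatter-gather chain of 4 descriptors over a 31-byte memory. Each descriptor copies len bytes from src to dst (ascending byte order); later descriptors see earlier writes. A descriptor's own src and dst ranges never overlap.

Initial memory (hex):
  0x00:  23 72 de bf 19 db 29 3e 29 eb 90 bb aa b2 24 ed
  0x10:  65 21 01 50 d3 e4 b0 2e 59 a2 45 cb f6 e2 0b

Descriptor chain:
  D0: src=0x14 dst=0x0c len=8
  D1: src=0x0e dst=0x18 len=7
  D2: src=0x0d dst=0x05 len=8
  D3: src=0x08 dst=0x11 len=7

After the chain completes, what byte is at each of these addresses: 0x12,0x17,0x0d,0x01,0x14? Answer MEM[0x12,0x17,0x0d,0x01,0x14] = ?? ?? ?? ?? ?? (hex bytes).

MEM[0x12,0x17,0x0d,0x01,0x14] = a2 b0 e4 72 cb

D0: mem[0x0c..0x13] <- [d3 e4 b0 2e 59 a2 45 cb]
D1: mem[0x18..0x1e] <- [b0 2e 59 a2 45 cb d3]
D2: mem[0x05..0x0c] <- [e4 b0 2e 59 a2 45 cb d3]
D3: mem[0x11..0x17] <- [59 a2 45 cb d3 e4 b0]
query mem[0x12]=0xa2, mem[0x17]=0xb0, mem[0x0d]=0xe4, mem[0x01]=0x72, mem[0x14]=0xcb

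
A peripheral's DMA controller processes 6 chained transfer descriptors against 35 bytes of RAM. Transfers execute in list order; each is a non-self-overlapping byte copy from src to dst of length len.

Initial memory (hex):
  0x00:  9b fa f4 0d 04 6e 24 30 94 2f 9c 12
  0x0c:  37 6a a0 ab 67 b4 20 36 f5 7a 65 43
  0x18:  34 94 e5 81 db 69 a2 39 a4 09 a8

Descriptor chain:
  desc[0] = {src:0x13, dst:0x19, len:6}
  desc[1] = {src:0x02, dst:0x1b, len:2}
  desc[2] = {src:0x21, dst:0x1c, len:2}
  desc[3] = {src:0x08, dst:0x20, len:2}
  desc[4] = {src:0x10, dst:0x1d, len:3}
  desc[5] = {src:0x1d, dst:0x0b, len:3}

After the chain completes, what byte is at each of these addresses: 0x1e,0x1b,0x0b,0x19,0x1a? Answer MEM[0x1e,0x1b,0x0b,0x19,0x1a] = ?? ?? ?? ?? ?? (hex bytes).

MEM[0x1e,0x1b,0x0b,0x19,0x1a] = b4 f4 67 36 f5

D0: mem[0x19..0x1e] <- [36 f5 7a 65 43 34]
D1: mem[0x1b..0x1c] <- [f4 0d]
D2: mem[0x1c..0x1d] <- [09 a8]
D3: mem[0x20..0x21] <- [94 2f]
D4: mem[0x1d..0x1f] <- [67 b4 20]
D5: mem[0x0b..0x0d] <- [67 b4 20]
query mem[0x1e]=0xb4, mem[0x1b]=0xf4, mem[0x0b]=0x67, mem[0x19]=0x36, mem[0x1a]=0xf5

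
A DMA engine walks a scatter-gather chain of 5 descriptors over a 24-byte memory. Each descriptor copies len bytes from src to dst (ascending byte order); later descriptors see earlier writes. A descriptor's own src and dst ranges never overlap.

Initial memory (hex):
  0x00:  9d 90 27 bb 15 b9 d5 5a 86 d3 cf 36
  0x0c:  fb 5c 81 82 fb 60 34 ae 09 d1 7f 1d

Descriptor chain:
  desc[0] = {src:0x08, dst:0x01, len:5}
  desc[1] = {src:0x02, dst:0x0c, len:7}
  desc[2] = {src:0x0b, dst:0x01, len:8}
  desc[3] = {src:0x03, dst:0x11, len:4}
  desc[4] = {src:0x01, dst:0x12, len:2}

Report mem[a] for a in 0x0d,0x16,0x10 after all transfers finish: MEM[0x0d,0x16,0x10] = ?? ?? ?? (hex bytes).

[0] 0x08->0x01 len=5 : 86 d3 cf 36 fb
[1] 0x02->0x0c len=7 : d3 cf 36 fb d5 5a 86
[2] 0x0b->0x01 len=8 : 36 d3 cf 36 fb d5 5a 86
[3] 0x03->0x11 len=4 : cf 36 fb d5
[4] 0x01->0x12 len=2 : 36 d3
query mem[0x0d]=0xcf, mem[0x16]=0x7f, mem[0x10]=0xd5

MEM[0x0d,0x16,0x10] = cf 7f d5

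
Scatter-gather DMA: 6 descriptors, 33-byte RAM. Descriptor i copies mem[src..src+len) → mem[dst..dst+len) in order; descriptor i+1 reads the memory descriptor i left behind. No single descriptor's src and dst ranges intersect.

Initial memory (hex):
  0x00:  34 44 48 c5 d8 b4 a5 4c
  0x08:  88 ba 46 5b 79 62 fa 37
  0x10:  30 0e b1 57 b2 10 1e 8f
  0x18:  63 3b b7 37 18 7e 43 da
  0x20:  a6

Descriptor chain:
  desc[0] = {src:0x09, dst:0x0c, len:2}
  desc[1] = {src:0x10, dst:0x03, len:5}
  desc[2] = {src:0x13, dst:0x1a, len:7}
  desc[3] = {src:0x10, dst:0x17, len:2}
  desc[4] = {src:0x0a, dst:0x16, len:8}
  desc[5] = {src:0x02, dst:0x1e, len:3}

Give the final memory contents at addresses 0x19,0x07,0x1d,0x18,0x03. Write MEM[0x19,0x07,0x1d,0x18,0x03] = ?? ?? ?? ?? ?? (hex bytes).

#0 dst[0x0c+2] := {0xba,0x46}
#1 dst[0x03+5] := {0x30,0x0e,0xb1,0x57,0xb2}
#2 dst[0x1a+7] := {0x57,0xb2,0x10,0x1e,0x8f,0x63,0x3b}
#3 dst[0x17+2] := {0x30,0x0e}
#4 dst[0x16+8] := {0x46,0x5b,0xba,0x46,0xfa,0x37,0x30,0x0e}
#5 dst[0x1e+3] := {0x48,0x30,0x0e}
query mem[0x19]=0x46, mem[0x07]=0xb2, mem[0x1d]=0x0e, mem[0x18]=0xba, mem[0x03]=0x30

MEM[0x19,0x07,0x1d,0x18,0x03] = 46 b2 0e ba 30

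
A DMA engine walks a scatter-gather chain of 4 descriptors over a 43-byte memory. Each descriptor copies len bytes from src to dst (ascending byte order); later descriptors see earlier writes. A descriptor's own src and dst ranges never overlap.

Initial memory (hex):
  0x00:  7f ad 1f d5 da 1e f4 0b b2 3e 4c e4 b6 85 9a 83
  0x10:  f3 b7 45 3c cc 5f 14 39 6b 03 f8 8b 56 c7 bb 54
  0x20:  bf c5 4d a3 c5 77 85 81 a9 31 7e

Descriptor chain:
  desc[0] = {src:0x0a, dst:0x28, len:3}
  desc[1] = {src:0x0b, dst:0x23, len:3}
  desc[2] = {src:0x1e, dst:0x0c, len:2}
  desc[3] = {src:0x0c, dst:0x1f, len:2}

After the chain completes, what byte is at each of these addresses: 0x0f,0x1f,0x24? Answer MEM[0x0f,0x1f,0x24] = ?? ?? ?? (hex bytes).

  after D0: wrote 3B at 0x28 = 4ce4b6
  after D1: wrote 3B at 0x23 = e4b685
  after D2: wrote 2B at 0x0c = bb54
  after D3: wrote 2B at 0x1f = bb54
query mem[0x0f]=0x83, mem[0x1f]=0xbb, mem[0x24]=0xb6

MEM[0x0f,0x1f,0x24] = 83 bb b6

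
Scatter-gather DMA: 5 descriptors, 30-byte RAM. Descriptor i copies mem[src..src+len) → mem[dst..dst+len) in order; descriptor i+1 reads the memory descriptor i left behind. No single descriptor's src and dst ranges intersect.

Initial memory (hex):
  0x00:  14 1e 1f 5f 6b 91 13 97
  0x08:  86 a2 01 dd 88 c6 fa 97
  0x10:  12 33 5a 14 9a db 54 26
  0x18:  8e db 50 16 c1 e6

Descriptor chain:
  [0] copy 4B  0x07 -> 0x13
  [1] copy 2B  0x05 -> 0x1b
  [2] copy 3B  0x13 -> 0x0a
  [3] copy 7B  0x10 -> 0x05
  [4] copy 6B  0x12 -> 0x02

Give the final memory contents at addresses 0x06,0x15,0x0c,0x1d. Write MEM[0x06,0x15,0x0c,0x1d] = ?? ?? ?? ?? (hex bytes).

[0] 0x07->0x13 len=4 : 97 86 a2 01
[1] 0x05->0x1b len=2 : 91 13
[2] 0x13->0x0a len=3 : 97 86 a2
[3] 0x10->0x05 len=7 : 12 33 5a 97 86 a2 01
[4] 0x12->0x02 len=6 : 5a 97 86 a2 01 26
query mem[0x06]=0x01, mem[0x15]=0xa2, mem[0x0c]=0xa2, mem[0x1d]=0xe6

MEM[0x06,0x15,0x0c,0x1d] = 01 a2 a2 e6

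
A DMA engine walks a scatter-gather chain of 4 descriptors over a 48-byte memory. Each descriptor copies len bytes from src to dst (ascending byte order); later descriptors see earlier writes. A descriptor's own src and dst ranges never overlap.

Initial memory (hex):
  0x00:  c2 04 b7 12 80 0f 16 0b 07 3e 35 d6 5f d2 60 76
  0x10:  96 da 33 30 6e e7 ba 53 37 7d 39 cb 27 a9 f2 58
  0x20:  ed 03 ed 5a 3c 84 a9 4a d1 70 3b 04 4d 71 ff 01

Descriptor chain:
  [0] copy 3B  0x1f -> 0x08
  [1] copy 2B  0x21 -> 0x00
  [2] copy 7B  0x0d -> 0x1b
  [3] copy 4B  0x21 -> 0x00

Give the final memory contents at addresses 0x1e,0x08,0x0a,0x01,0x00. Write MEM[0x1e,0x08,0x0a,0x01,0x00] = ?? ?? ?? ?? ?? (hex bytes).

MEM[0x1e,0x08,0x0a,0x01,0x00] = 96 58 03 ed 30

  after D0: wrote 3B at 0x08 = 58ed03
  after D1: wrote 2B at 0x00 = 03ed
  after D2: wrote 7B at 0x1b = d2607696da3330
  after D3: wrote 4B at 0x00 = 30ed5a3c
query mem[0x1e]=0x96, mem[0x08]=0x58, mem[0x0a]=0x03, mem[0x01]=0xed, mem[0x00]=0x30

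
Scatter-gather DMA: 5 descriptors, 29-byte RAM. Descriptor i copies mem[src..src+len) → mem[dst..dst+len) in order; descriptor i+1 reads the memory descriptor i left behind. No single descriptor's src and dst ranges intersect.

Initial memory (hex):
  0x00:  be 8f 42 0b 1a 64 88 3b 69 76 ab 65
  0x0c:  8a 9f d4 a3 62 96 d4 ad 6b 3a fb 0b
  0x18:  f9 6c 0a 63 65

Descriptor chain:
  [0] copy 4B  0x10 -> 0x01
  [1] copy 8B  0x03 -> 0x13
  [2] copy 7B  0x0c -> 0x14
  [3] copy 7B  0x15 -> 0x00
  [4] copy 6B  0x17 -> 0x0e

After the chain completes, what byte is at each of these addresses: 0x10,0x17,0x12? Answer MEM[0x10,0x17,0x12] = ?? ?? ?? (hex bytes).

  after D0: wrote 4B at 0x01 = 6296d4ad
  after D1: wrote 8B at 0x13 = d4ad64883b6976ab
  after D2: wrote 7B at 0x14 = 8a9fd4a36296d4
  after D3: wrote 7B at 0x00 = 9fd4a36296d463
  after D4: wrote 6B at 0x0e = a36296d46365
query mem[0x10]=0x96, mem[0x17]=0xa3, mem[0x12]=0x63

MEM[0x10,0x17,0x12] = 96 a3 63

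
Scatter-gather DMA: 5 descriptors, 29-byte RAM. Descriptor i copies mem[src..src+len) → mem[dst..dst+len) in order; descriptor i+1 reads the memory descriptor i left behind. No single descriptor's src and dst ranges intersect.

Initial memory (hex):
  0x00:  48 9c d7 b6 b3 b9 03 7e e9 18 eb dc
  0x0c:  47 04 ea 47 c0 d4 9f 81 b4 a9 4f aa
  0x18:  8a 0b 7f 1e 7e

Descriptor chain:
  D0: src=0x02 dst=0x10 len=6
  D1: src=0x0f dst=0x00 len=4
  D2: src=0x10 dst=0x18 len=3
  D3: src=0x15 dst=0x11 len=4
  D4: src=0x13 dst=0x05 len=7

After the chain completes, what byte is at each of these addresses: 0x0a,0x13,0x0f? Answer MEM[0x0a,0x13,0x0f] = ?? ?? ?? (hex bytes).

[0] 0x02->0x10 len=6 : d7 b6 b3 b9 03 7e
[1] 0x0f->0x00 len=4 : 47 d7 b6 b3
[2] 0x10->0x18 len=3 : d7 b6 b3
[3] 0x15->0x11 len=4 : 7e 4f aa d7
[4] 0x13->0x05 len=7 : aa d7 7e 4f aa d7 b6
query mem[0x0a]=0xd7, mem[0x13]=0xaa, mem[0x0f]=0x47

MEM[0x0a,0x13,0x0f] = d7 aa 47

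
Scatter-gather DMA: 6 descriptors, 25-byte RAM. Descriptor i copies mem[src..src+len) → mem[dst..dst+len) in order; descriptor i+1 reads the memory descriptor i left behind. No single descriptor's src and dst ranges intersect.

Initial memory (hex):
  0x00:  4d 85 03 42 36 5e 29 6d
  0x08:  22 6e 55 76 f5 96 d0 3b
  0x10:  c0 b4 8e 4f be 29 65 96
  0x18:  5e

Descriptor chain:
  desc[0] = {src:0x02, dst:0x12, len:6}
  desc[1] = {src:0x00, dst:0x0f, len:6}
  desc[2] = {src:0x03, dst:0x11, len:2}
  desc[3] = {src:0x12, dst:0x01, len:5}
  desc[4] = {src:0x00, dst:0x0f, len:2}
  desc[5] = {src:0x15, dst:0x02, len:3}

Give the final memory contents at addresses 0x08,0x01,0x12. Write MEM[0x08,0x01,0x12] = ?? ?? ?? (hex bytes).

MEM[0x08,0x01,0x12] = 22 36 36

#0 dst[0x12+6] := {0x03,0x42,0x36,0x5e,0x29,0x6d}
#1 dst[0x0f+6] := {0x4d,0x85,0x03,0x42,0x36,0x5e}
#2 dst[0x11+2] := {0x42,0x36}
#3 dst[0x01+5] := {0x36,0x36,0x5e,0x5e,0x29}
#4 dst[0x0f+2] := {0x4d,0x36}
#5 dst[0x02+3] := {0x5e,0x29,0x6d}
query mem[0x08]=0x22, mem[0x01]=0x36, mem[0x12]=0x36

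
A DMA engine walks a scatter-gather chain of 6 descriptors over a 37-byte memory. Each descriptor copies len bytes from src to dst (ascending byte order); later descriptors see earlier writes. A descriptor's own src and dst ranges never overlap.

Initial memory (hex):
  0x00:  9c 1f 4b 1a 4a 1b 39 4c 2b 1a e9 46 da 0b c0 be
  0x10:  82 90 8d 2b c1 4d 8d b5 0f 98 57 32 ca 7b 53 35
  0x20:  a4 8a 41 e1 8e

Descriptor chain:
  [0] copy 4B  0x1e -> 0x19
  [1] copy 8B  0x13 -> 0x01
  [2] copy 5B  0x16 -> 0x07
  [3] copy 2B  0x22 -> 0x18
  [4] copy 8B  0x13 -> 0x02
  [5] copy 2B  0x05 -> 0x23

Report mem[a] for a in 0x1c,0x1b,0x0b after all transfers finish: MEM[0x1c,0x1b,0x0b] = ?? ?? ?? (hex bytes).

MEM[0x1c,0x1b,0x0b] = 8a a4 35

[0] 0x1e->0x19 len=4 : 53 35 a4 8a
[1] 0x13->0x01 len=8 : 2b c1 4d 8d b5 0f 53 35
[2] 0x16->0x07 len=5 : 8d b5 0f 53 35
[3] 0x22->0x18 len=2 : 41 e1
[4] 0x13->0x02 len=8 : 2b c1 4d 8d b5 41 e1 35
[5] 0x05->0x23 len=2 : 8d b5
query mem[0x1c]=0x8a, mem[0x1b]=0xa4, mem[0x0b]=0x35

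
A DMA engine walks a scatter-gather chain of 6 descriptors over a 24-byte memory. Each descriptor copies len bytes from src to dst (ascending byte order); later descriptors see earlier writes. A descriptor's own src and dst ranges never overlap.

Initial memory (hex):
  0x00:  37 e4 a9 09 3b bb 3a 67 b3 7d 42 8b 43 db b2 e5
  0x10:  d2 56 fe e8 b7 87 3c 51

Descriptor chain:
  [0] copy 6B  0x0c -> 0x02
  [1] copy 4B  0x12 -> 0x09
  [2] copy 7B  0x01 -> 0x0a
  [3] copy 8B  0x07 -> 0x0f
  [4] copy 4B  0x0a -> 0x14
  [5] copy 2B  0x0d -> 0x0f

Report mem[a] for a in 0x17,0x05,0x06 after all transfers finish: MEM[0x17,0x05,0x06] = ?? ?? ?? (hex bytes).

MEM[0x17,0x05,0x06] = b2 e5 d2

D0: mem[0x02..0x07] <- [43 db b2 e5 d2 56]
D1: mem[0x09..0x0c] <- [fe e8 b7 87]
D2: mem[0x0a..0x10] <- [e4 43 db b2 e5 d2 56]
D3: mem[0x0f..0x16] <- [56 b3 fe e4 43 db b2 e5]
D4: mem[0x14..0x17] <- [e4 43 db b2]
D5: mem[0x0f..0x10] <- [b2 e5]
query mem[0x17]=0xb2, mem[0x05]=0xe5, mem[0x06]=0xd2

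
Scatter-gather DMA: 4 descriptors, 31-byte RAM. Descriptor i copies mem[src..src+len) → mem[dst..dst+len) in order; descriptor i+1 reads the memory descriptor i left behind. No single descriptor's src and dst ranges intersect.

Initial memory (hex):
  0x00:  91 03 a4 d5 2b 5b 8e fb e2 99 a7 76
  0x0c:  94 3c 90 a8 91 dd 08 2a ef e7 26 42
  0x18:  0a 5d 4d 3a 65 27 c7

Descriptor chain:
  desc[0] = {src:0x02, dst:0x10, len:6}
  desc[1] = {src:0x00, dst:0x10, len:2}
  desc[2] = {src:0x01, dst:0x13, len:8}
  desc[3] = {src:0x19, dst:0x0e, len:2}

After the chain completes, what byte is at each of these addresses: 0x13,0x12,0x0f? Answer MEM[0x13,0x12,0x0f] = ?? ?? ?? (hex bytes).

#0 dst[0x10+6] := {0xa4,0xd5,0x2b,0x5b,0x8e,0xfb}
#1 dst[0x10+2] := {0x91,0x03}
#2 dst[0x13+8] := {0x03,0xa4,0xd5,0x2b,0x5b,0x8e,0xfb,0xe2}
#3 dst[0x0e+2] := {0xfb,0xe2}
query mem[0x13]=0x03, mem[0x12]=0x2b, mem[0x0f]=0xe2

MEM[0x13,0x12,0x0f] = 03 2b e2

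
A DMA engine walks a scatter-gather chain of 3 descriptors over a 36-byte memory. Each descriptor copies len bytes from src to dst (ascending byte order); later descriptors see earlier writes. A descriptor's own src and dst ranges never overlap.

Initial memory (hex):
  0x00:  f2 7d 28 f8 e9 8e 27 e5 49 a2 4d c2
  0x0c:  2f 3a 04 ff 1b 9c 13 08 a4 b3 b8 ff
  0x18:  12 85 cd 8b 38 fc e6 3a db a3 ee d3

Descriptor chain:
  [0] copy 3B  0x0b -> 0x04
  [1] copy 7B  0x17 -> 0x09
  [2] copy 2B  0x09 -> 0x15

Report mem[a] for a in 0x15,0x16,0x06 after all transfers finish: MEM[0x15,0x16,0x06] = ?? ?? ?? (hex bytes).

MEM[0x15,0x16,0x06] = ff 12 3a

[0] 0x0b->0x04 len=3 : c2 2f 3a
[1] 0x17->0x09 len=7 : ff 12 85 cd 8b 38 fc
[2] 0x09->0x15 len=2 : ff 12
query mem[0x15]=0xff, mem[0x16]=0x12, mem[0x06]=0x3a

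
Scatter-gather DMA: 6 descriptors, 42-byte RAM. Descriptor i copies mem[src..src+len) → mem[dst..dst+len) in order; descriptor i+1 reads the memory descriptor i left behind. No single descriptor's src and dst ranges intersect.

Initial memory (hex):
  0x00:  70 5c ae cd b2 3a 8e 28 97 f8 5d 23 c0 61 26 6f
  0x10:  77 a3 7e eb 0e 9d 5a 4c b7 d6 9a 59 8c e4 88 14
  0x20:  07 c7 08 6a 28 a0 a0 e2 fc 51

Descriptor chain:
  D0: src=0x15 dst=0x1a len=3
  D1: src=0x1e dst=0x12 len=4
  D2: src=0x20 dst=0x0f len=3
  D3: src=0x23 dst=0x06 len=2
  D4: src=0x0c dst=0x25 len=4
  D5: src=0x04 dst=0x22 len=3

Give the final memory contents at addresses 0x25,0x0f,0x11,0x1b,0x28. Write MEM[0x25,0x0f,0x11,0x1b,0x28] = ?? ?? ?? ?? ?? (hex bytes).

D0: mem[0x1a..0x1c] <- [9d 5a 4c]
D1: mem[0x12..0x15] <- [88 14 07 c7]
D2: mem[0x0f..0x11] <- [07 c7 08]
D3: mem[0x06..0x07] <- [6a 28]
D4: mem[0x25..0x28] <- [c0 61 26 07]
D5: mem[0x22..0x24] <- [b2 3a 6a]
query mem[0x25]=0xc0, mem[0x0f]=0x07, mem[0x11]=0x08, mem[0x1b]=0x5a, mem[0x28]=0x07

MEM[0x25,0x0f,0x11,0x1b,0x28] = c0 07 08 5a 07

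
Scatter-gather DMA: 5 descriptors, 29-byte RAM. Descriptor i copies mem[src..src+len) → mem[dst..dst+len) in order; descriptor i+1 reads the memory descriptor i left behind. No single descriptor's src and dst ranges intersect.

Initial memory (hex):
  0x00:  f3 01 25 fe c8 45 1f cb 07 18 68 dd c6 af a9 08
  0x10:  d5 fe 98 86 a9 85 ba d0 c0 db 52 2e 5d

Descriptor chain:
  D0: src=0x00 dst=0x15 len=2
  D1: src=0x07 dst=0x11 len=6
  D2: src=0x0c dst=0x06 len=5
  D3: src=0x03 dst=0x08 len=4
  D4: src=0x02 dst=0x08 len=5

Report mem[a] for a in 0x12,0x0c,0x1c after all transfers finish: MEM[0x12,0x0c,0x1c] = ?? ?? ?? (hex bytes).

MEM[0x12,0x0c,0x1c] = 07 c6 5d

#0 dst[0x15+2] := {0xf3,0x01}
#1 dst[0x11+6] := {0xcb,0x07,0x18,0x68,0xdd,0xc6}
#2 dst[0x06+5] := {0xc6,0xaf,0xa9,0x08,0xd5}
#3 dst[0x08+4] := {0xfe,0xc8,0x45,0xc6}
#4 dst[0x08+5] := {0x25,0xfe,0xc8,0x45,0xc6}
query mem[0x12]=0x07, mem[0x0c]=0xc6, mem[0x1c]=0x5d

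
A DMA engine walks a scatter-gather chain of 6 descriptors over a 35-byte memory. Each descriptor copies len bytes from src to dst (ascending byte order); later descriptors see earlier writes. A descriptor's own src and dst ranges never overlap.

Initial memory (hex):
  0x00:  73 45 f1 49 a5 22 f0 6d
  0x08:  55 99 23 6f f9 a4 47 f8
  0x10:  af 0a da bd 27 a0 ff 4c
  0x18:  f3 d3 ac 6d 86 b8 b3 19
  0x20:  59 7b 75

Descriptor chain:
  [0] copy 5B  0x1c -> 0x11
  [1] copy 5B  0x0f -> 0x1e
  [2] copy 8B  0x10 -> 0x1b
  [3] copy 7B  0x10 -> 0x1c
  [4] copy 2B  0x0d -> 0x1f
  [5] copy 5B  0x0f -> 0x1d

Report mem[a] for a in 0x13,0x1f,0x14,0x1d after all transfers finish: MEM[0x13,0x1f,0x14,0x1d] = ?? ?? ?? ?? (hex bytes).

[0] 0x1c->0x11 len=5 : 86 b8 b3 19 59
[1] 0x0f->0x1e len=5 : f8 af 86 b8 b3
[2] 0x10->0x1b len=8 : af 86 b8 b3 19 59 ff 4c
[3] 0x10->0x1c len=7 : af 86 b8 b3 19 59 ff
[4] 0x0d->0x1f len=2 : a4 47
[5] 0x0f->0x1d len=5 : f8 af 86 b8 b3
query mem[0x13]=0xb3, mem[0x1f]=0x86, mem[0x14]=0x19, mem[0x1d]=0xf8

MEM[0x13,0x1f,0x14,0x1d] = b3 86 19 f8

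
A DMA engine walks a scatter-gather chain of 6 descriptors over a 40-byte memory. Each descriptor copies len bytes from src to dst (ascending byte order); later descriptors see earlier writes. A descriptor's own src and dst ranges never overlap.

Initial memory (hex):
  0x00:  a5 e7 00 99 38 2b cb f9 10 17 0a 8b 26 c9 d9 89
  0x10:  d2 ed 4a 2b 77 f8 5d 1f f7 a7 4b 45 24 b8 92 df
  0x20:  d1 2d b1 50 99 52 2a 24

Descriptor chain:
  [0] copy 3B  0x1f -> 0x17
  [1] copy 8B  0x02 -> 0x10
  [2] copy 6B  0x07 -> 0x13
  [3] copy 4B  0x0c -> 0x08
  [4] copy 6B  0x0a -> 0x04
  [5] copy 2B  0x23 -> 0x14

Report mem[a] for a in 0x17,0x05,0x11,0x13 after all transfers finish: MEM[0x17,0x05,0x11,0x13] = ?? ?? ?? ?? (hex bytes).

MEM[0x17,0x05,0x11,0x13] = 8b 89 99 f9

  after D0: wrote 3B at 0x17 = dfd12d
  after D1: wrote 8B at 0x10 = 0099382bcbf91017
  after D2: wrote 6B at 0x13 = f910170a8b26
  after D3: wrote 4B at 0x08 = 26c9d989
  after D4: wrote 6B at 0x04 = d98926c9d989
  after D5: wrote 2B at 0x14 = 5099
query mem[0x17]=0x8b, mem[0x05]=0x89, mem[0x11]=0x99, mem[0x13]=0xf9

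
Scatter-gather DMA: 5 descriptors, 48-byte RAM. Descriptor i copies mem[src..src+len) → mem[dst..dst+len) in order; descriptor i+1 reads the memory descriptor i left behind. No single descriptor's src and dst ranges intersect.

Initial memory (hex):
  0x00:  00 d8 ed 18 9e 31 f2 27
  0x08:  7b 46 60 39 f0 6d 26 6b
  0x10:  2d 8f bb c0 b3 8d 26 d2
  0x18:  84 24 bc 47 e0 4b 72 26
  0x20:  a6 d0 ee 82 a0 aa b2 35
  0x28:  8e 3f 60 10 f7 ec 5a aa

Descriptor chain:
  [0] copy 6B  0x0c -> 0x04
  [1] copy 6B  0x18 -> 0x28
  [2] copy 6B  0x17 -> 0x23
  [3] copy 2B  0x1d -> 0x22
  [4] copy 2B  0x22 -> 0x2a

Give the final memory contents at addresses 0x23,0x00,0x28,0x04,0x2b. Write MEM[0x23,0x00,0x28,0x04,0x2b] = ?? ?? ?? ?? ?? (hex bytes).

MEM[0x23,0x00,0x28,0x04,0x2b] = 72 00 e0 f0 72

#0 dst[0x04+6] := {0xf0,0x6d,0x26,0x6b,0x2d,0x8f}
#1 dst[0x28+6] := {0x84,0x24,0xbc,0x47,0xe0,0x4b}
#2 dst[0x23+6] := {0xd2,0x84,0x24,0xbc,0x47,0xe0}
#3 dst[0x22+2] := {0x4b,0x72}
#4 dst[0x2a+2] := {0x4b,0x72}
query mem[0x23]=0x72, mem[0x00]=0x00, mem[0x28]=0xe0, mem[0x04]=0xf0, mem[0x2b]=0x72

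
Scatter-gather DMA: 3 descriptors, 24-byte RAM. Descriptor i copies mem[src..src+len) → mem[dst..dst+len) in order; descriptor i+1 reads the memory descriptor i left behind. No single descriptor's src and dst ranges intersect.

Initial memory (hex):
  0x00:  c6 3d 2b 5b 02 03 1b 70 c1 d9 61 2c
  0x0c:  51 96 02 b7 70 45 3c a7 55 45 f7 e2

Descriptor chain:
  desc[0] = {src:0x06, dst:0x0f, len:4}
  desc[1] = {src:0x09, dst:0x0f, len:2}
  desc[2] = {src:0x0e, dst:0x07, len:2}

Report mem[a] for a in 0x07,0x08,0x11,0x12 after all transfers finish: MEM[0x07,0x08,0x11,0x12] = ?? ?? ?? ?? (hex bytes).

MEM[0x07,0x08,0x11,0x12] = 02 d9 c1 d9

#0 dst[0x0f+4] := {0x1b,0x70,0xc1,0xd9}
#1 dst[0x0f+2] := {0xd9,0x61}
#2 dst[0x07+2] := {0x02,0xd9}
query mem[0x07]=0x02, mem[0x08]=0xd9, mem[0x11]=0xc1, mem[0x12]=0xd9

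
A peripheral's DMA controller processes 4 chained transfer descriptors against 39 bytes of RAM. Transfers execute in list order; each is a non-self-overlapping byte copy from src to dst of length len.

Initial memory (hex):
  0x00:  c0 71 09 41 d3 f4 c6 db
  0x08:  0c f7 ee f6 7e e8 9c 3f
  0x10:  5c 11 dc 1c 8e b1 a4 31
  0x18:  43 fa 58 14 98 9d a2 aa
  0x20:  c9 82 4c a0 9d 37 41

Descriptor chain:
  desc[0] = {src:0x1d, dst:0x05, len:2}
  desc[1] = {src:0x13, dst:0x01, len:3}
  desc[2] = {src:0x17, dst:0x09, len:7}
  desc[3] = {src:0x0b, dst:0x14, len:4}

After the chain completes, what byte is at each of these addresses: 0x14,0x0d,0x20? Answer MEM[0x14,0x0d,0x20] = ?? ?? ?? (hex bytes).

[0] 0x1d->0x05 len=2 : 9d a2
[1] 0x13->0x01 len=3 : 1c 8e b1
[2] 0x17->0x09 len=7 : 31 43 fa 58 14 98 9d
[3] 0x0b->0x14 len=4 : fa 58 14 98
query mem[0x14]=0xfa, mem[0x0d]=0x14, mem[0x20]=0xc9

MEM[0x14,0x0d,0x20] = fa 14 c9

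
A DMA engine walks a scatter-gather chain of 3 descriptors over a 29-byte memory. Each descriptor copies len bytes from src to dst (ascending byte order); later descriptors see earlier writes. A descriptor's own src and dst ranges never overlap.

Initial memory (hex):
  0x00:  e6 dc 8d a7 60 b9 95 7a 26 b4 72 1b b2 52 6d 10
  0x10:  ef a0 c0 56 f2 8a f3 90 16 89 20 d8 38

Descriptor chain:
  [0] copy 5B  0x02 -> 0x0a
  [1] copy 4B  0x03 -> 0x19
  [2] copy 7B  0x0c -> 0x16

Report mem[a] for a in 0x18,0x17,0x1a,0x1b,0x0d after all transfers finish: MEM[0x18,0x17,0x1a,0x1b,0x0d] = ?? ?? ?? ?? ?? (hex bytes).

D0: mem[0x0a..0x0e] <- [8d a7 60 b9 95]
D1: mem[0x19..0x1c] <- [a7 60 b9 95]
D2: mem[0x16..0x1c] <- [60 b9 95 10 ef a0 c0]
query mem[0x18]=0x95, mem[0x17]=0xb9, mem[0x1a]=0xef, mem[0x1b]=0xa0, mem[0x0d]=0xb9

MEM[0x18,0x17,0x1a,0x1b,0x0d] = 95 b9 ef a0 b9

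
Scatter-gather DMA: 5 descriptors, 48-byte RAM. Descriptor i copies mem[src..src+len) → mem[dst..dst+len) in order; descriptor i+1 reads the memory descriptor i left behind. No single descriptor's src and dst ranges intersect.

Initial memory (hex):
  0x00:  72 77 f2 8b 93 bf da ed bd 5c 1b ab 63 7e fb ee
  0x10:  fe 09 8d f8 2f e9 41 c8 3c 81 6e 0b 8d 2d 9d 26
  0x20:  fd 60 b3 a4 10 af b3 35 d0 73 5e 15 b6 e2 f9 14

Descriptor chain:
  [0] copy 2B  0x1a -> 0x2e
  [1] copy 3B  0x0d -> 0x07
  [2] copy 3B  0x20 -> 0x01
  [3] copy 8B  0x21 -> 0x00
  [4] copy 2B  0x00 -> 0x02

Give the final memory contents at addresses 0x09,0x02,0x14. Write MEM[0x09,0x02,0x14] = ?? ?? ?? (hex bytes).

MEM[0x09,0x02,0x14] = ee 60 2f

#0 dst[0x2e+2] := {0x6e,0x0b}
#1 dst[0x07+3] := {0x7e,0xfb,0xee}
#2 dst[0x01+3] := {0xfd,0x60,0xb3}
#3 dst[0x00+8] := {0x60,0xb3,0xa4,0x10,0xaf,0xb3,0x35,0xd0}
#4 dst[0x02+2] := {0x60,0xb3}
query mem[0x09]=0xee, mem[0x02]=0x60, mem[0x14]=0x2f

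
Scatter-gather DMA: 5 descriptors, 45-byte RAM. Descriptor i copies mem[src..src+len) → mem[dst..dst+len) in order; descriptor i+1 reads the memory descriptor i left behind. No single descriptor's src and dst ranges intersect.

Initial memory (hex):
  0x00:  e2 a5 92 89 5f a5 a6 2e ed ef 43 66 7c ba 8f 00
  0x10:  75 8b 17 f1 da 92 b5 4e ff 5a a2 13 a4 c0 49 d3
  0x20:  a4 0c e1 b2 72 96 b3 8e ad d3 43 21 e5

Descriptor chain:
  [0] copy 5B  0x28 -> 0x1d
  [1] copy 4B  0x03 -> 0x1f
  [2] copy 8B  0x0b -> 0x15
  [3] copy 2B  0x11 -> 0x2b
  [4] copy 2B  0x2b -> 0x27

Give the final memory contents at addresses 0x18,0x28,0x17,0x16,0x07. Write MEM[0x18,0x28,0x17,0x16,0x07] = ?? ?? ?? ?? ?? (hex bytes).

#0 dst[0x1d+5] := {0xad,0xd3,0x43,0x21,0xe5}
#1 dst[0x1f+4] := {0x89,0x5f,0xa5,0xa6}
#2 dst[0x15+8] := {0x66,0x7c,0xba,0x8f,0x00,0x75,0x8b,0x17}
#3 dst[0x2b+2] := {0x8b,0x17}
#4 dst[0x27+2] := {0x8b,0x17}
query mem[0x18]=0x8f, mem[0x28]=0x17, mem[0x17]=0xba, mem[0x16]=0x7c, mem[0x07]=0x2e

MEM[0x18,0x28,0x17,0x16,0x07] = 8f 17 ba 7c 2e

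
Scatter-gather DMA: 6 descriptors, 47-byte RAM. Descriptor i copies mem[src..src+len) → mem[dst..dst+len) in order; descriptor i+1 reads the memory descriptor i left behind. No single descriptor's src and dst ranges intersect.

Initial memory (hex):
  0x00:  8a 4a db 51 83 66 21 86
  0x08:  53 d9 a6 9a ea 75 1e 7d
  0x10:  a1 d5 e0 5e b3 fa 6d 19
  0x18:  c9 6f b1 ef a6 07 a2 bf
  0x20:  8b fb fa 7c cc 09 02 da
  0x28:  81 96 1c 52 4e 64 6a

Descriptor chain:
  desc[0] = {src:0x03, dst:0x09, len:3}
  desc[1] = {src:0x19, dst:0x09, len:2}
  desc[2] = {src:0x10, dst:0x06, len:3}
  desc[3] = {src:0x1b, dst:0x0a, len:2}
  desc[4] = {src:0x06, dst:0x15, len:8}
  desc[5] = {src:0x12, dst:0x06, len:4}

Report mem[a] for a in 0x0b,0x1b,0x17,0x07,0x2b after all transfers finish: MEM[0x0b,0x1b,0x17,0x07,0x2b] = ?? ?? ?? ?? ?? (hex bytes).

MEM[0x0b,0x1b,0x17,0x07,0x2b] = a6 ea e0 5e 52

[0] 0x03->0x09 len=3 : 51 83 66
[1] 0x19->0x09 len=2 : 6f b1
[2] 0x10->0x06 len=3 : a1 d5 e0
[3] 0x1b->0x0a len=2 : ef a6
[4] 0x06->0x15 len=8 : a1 d5 e0 6f ef a6 ea 75
[5] 0x12->0x06 len=4 : e0 5e b3 a1
query mem[0x0b]=0xa6, mem[0x1b]=0xea, mem[0x17]=0xe0, mem[0x07]=0x5e, mem[0x2b]=0x52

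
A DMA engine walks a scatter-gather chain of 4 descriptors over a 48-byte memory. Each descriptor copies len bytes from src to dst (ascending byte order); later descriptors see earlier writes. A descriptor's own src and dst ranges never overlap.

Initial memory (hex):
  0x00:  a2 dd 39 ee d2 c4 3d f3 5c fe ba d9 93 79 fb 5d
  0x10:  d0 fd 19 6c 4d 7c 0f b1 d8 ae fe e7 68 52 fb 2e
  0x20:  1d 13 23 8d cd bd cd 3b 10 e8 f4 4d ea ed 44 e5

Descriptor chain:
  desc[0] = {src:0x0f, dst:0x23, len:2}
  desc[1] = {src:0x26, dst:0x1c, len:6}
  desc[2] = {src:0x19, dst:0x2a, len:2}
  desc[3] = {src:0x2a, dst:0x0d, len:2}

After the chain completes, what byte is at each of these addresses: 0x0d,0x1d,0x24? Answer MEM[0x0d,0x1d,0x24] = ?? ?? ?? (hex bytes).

  after D0: wrote 2B at 0x23 = 5dd0
  after D1: wrote 6B at 0x1c = cd3b10e8f44d
  after D2: wrote 2B at 0x2a = aefe
  after D3: wrote 2B at 0x0d = aefe
query mem[0x0d]=0xae, mem[0x1d]=0x3b, mem[0x24]=0xd0

MEM[0x0d,0x1d,0x24] = ae 3b d0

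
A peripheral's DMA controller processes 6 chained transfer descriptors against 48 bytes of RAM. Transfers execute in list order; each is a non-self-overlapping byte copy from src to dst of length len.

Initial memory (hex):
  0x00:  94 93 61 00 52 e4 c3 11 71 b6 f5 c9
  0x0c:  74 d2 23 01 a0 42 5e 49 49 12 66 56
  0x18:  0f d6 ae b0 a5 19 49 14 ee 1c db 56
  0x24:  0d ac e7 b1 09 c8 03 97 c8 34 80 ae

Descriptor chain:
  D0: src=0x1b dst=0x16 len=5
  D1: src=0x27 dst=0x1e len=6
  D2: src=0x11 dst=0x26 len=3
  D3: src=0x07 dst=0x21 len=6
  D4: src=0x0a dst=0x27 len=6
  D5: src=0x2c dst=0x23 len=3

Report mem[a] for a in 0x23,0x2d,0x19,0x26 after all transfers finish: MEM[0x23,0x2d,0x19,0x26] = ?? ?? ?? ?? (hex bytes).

MEM[0x23,0x2d,0x19,0x26] = 01 34 49 74

D0: mem[0x16..0x1a] <- [b0 a5 19 49 14]
D1: mem[0x1e..0x23] <- [b1 09 c8 03 97 c8]
D2: mem[0x26..0x28] <- [42 5e 49]
D3: mem[0x21..0x26] <- [11 71 b6 f5 c9 74]
D4: mem[0x27..0x2c] <- [f5 c9 74 d2 23 01]
D5: mem[0x23..0x25] <- [01 34 80]
query mem[0x23]=0x01, mem[0x2d]=0x34, mem[0x19]=0x49, mem[0x26]=0x74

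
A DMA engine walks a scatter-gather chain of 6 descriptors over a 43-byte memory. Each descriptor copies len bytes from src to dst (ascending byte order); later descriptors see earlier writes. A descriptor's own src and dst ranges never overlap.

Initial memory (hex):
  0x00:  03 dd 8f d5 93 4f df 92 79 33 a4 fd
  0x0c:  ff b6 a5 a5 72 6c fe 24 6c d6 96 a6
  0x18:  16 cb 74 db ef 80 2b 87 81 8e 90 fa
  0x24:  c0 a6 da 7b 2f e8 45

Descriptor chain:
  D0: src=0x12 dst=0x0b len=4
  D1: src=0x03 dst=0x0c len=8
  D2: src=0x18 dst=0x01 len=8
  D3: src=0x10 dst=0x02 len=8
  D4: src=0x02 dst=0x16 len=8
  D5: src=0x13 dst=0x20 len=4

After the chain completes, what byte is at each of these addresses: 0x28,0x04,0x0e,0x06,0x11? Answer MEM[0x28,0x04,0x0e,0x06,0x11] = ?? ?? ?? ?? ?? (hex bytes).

MEM[0x28,0x04,0x0e,0x06,0x11] = 2f 33 4f 6c 79

[0] 0x12->0x0b len=4 : fe 24 6c d6
[1] 0x03->0x0c len=8 : d5 93 4f df 92 79 33 a4
[2] 0x18->0x01 len=8 : 16 cb 74 db ef 80 2b 87
[3] 0x10->0x02 len=8 : 92 79 33 a4 6c d6 96 a6
[4] 0x02->0x16 len=8 : 92 79 33 a4 6c d6 96 a6
[5] 0x13->0x20 len=4 : a4 6c d6 92
query mem[0x28]=0x2f, mem[0x04]=0x33, mem[0x0e]=0x4f, mem[0x06]=0x6c, mem[0x11]=0x79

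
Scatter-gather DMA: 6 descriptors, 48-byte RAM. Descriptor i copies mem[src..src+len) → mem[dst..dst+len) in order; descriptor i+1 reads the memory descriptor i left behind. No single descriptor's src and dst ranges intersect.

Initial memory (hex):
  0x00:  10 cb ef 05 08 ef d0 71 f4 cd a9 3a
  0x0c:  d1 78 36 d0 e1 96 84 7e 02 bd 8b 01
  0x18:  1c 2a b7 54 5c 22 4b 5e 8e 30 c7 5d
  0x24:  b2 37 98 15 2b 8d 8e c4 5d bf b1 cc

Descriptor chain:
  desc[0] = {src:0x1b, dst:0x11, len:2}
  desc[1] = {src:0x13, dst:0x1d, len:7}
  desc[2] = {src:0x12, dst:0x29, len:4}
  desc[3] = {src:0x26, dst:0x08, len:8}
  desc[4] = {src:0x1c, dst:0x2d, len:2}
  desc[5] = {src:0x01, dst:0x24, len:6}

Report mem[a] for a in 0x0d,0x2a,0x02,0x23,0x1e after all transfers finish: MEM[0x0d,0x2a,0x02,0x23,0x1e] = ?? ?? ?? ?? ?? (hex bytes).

D0: mem[0x11..0x12] <- [54 5c]
D1: mem[0x1d..0x23] <- [7e 02 bd 8b 01 1c 2a]
D2: mem[0x29..0x2c] <- [5c 7e 02 bd]
D3: mem[0x08..0x0f] <- [98 15 2b 5c 7e 02 bd bf]
D4: mem[0x2d..0x2e] <- [5c 7e]
D5: mem[0x24..0x29] <- [cb ef 05 08 ef d0]
query mem[0x0d]=0x02, mem[0x2a]=0x7e, mem[0x02]=0xef, mem[0x23]=0x2a, mem[0x1e]=0x02

MEM[0x0d,0x2a,0x02,0x23,0x1e] = 02 7e ef 2a 02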